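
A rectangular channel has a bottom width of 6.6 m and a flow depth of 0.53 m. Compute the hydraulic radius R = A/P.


For a rectangular section:
Flow area A = b * y = 6.6 * 0.53 = 3.5 m^2.
Wetted perimeter P = b + 2y = 6.6 + 2*0.53 = 7.66 m.
Hydraulic radius R = A/P = 3.5 / 7.66 = 0.4567 m.

0.4567


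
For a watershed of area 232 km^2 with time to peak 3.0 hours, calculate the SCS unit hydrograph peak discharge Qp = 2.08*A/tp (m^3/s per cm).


SCS formula: Qp = 2.08 * A / tp.
Qp = 2.08 * 232 / 3.0
   = 482.56 / 3.0
   = 160.85 m^3/s per cm.

160.85


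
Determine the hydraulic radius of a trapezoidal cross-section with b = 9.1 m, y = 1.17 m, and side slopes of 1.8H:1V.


For a trapezoidal section with side slope z:
A = (b + z*y)*y = (9.1 + 1.8*1.17)*1.17 = 13.111 m^2.
P = b + 2*y*sqrt(1 + z^2) = 9.1 + 2*1.17*sqrt(1 + 1.8^2) = 13.918 m.
R = A/P = 13.111 / 13.918 = 0.942 m.

0.942


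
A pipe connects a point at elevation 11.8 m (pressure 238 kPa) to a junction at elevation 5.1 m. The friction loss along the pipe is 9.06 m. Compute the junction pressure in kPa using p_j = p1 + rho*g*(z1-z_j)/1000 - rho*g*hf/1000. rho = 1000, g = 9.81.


Junction pressure: p_j = p1 + rho*g*(z1 - z_j)/1000 - rho*g*hf/1000.
Elevation term = 1000*9.81*(11.8 - 5.1)/1000 = 65.727 kPa.
Friction term = 1000*9.81*9.06/1000 = 88.879 kPa.
p_j = 238 + 65.727 - 88.879 = 214.85 kPa.

214.85


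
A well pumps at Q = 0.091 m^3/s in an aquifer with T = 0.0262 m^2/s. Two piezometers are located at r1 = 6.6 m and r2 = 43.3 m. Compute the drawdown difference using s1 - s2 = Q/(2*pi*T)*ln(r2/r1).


Thiem equation: s1 - s2 = Q/(2*pi*T) * ln(r2/r1).
ln(r2/r1) = ln(43.3/6.6) = 1.8811.
Q/(2*pi*T) = 0.091 / (2*pi*0.0262) = 0.091 / 0.1646 = 0.5528.
s1 - s2 = 0.5528 * 1.8811 = 1.0398 m.

1.0398


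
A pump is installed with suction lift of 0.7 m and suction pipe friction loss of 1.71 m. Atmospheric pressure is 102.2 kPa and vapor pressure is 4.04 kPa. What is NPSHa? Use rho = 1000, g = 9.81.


NPSHa = p_atm/(rho*g) - z_s - hf_s - p_vap/(rho*g).
p_atm/(rho*g) = 102.2*1000 / (1000*9.81) = 10.418 m.
p_vap/(rho*g) = 4.04*1000 / (1000*9.81) = 0.412 m.
NPSHa = 10.418 - 0.7 - 1.71 - 0.412
      = 7.6 m.

7.6


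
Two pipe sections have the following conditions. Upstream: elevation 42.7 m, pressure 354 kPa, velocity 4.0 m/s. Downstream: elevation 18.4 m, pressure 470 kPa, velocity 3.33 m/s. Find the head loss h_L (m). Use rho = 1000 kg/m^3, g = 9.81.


Total head at each section: H = z + p/(rho*g) + V^2/(2g).
H1 = 42.7 + 354*1000/(1000*9.81) + 4.0^2/(2*9.81)
   = 42.7 + 36.086 + 0.8155
   = 79.601 m.
H2 = 18.4 + 470*1000/(1000*9.81) + 3.33^2/(2*9.81)
   = 18.4 + 47.91 + 0.5652
   = 66.875 m.
h_L = H1 - H2 = 79.601 - 66.875 = 12.726 m.

12.726


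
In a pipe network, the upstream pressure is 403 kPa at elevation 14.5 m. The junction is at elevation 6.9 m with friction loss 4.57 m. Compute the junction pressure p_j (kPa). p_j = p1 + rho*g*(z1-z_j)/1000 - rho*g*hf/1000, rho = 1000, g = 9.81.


Junction pressure: p_j = p1 + rho*g*(z1 - z_j)/1000 - rho*g*hf/1000.
Elevation term = 1000*9.81*(14.5 - 6.9)/1000 = 74.556 kPa.
Friction term = 1000*9.81*4.57/1000 = 44.832 kPa.
p_j = 403 + 74.556 - 44.832 = 432.72 kPa.

432.72


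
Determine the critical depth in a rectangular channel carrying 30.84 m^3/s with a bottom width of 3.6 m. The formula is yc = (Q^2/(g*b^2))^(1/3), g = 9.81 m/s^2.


Using yc = (Q^2 / (g * b^2))^(1/3):
Q^2 = 30.84^2 = 951.11.
g * b^2 = 9.81 * 3.6^2 = 9.81 * 12.96 = 127.14.
Q^2 / (g*b^2) = 951.11 / 127.14 = 7.4808.
yc = 7.4808^(1/3) = 1.9558 m.

1.9558


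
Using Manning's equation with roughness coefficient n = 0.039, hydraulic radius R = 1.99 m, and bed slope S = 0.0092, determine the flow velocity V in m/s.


Manning's equation gives V = (1/n) * R^(2/3) * S^(1/2).
First, compute R^(2/3) = 1.99^(2/3) = 1.5821.
Next, S^(1/2) = 0.0092^(1/2) = 0.095917.
Then 1/n = 1/0.039 = 25.64.
V = 25.64 * 1.5821 * 0.095917 = 3.891 m/s.

3.891


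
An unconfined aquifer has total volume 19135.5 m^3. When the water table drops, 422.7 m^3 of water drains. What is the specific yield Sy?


Specific yield Sy = Volume drained / Total volume.
Sy = 422.7 / 19135.5
   = 0.0221.

0.0221


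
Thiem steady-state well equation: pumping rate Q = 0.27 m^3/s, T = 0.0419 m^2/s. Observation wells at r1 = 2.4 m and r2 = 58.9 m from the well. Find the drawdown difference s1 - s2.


Thiem equation: s1 - s2 = Q/(2*pi*T) * ln(r2/r1).
ln(r2/r1) = ln(58.9/2.4) = 3.2004.
Q/(2*pi*T) = 0.27 / (2*pi*0.0419) = 0.27 / 0.2633 = 1.0256.
s1 - s2 = 1.0256 * 3.2004 = 3.2822 m.

3.2822


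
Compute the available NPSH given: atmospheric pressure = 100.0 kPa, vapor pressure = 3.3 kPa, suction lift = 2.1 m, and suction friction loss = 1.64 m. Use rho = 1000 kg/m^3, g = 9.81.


NPSHa = p_atm/(rho*g) - z_s - hf_s - p_vap/(rho*g).
p_atm/(rho*g) = 100.0*1000 / (1000*9.81) = 10.194 m.
p_vap/(rho*g) = 3.3*1000 / (1000*9.81) = 0.336 m.
NPSHa = 10.194 - 2.1 - 1.64 - 0.336
      = 6.12 m.

6.12


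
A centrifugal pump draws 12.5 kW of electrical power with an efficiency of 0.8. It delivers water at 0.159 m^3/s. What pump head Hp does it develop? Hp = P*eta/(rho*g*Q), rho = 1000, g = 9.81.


Pump head formula: Hp = P * eta / (rho * g * Q).
Numerator: P * eta = 12.5 * 1000 * 0.8 = 10000.0 W.
Denominator: rho * g * Q = 1000 * 9.81 * 0.159 = 1559.79.
Hp = 10000.0 / 1559.79 = 6.41 m.

6.41


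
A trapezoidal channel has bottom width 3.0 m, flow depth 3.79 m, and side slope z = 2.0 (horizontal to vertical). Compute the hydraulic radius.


For a trapezoidal section with side slope z:
A = (b + z*y)*y = (3.0 + 2.0*3.79)*3.79 = 40.098 m^2.
P = b + 2*y*sqrt(1 + z^2) = 3.0 + 2*3.79*sqrt(1 + 2.0^2) = 19.949 m.
R = A/P = 40.098 / 19.949 = 2.01 m.

2.01


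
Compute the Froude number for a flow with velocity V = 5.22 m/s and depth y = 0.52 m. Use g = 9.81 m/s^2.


The Froude number is defined as Fr = V / sqrt(g*y).
g*y = 9.81 * 0.52 = 5.1012.
sqrt(g*y) = sqrt(5.1012) = 2.2586.
Fr = 5.22 / 2.2586 = 2.3112.

2.3112


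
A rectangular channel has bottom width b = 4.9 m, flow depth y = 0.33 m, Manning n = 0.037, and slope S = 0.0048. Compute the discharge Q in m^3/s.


For a rectangular channel, the cross-sectional area A = b * y = 4.9 * 0.33 = 1.62 m^2.
The wetted perimeter P = b + 2y = 4.9 + 2*0.33 = 5.56 m.
Hydraulic radius R = A/P = 1.62/5.56 = 0.2908 m.
Velocity V = (1/n)*R^(2/3)*S^(1/2) = (1/0.037)*0.2908^(2/3)*0.0048^(1/2) = 0.8219 m/s.
Discharge Q = A * V = 1.62 * 0.8219 = 1.329 m^3/s.

1.329


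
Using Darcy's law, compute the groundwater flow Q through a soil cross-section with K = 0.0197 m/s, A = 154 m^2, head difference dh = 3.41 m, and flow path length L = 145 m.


Darcy's law: Q = K * A * i, where i = dh/L.
Hydraulic gradient i = 3.41 / 145 = 0.023517.
Q = 0.0197 * 154 * 0.023517
  = 0.0713 m^3/s.

0.0713


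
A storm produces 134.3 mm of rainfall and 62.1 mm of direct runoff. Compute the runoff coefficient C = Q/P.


The runoff coefficient C = runoff depth / rainfall depth.
C = 62.1 / 134.3
  = 0.4624.

0.4624


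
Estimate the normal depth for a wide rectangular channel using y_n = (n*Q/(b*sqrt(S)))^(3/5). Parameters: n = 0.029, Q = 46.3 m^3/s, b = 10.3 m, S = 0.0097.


We use the wide-channel approximation y_n = (n*Q/(b*sqrt(S)))^(3/5).
sqrt(S) = sqrt(0.0097) = 0.098489.
Numerator: n*Q = 0.029 * 46.3 = 1.3427.
Denominator: b*sqrt(S) = 10.3 * 0.098489 = 1.014437.
arg = 1.3236.
y_n = 1.3236^(3/5) = 1.1832 m.

1.1832


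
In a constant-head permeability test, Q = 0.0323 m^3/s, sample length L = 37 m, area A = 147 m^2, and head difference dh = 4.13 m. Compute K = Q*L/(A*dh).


From K = Q*L / (A*dh):
Numerator: Q*L = 0.0323 * 37 = 1.1951.
Denominator: A*dh = 147 * 4.13 = 607.11.
K = 1.1951 / 607.11 = 0.001969 m/s.

0.001969


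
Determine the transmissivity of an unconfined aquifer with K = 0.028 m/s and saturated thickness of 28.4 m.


Transmissivity is defined as T = K * h.
T = 0.028 * 28.4
  = 0.7952 m^2/s.

0.7952


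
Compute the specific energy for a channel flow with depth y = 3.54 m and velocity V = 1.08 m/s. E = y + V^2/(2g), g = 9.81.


Specific energy E = y + V^2/(2g).
Velocity head = V^2/(2g) = 1.08^2 / (2*9.81) = 1.1664 / 19.62 = 0.0594 m.
E = 3.54 + 0.0594 = 3.5994 m.

3.5994


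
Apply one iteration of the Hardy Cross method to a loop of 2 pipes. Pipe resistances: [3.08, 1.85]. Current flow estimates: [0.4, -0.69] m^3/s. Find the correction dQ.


Numerator terms (r*Q*|Q|): 3.08*0.4*|0.4| = 0.4928; 1.85*-0.69*|-0.69| = -0.8808.
Sum of numerator = -0.388.
Denominator terms (r*|Q|): 3.08*|0.4| = 1.232; 1.85*|-0.69| = 1.2765.
2 * sum of denominator = 2 * 2.5085 = 5.017.
dQ = --0.388 / 5.017 = 0.0773 m^3/s.

0.0773


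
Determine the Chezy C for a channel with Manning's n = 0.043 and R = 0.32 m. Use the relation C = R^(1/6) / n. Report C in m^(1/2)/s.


The Chezy coefficient relates to Manning's n through C = R^(1/6) / n.
R^(1/6) = 0.32^(1/6) = 0.827037.
C = 0.827037 / 0.043 = 19.23 m^(1/2)/s.

19.23


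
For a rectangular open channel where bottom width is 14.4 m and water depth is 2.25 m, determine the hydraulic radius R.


For a rectangular section:
Flow area A = b * y = 14.4 * 2.25 = 32.4 m^2.
Wetted perimeter P = b + 2y = 14.4 + 2*2.25 = 18.9 m.
Hydraulic radius R = A/P = 32.4 / 18.9 = 1.7143 m.

1.7143


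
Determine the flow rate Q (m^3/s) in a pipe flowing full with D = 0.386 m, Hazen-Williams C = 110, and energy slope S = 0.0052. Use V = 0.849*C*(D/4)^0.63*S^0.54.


For a full circular pipe, R = D/4 = 0.386/4 = 0.0965 m.
V = 0.849 * 110 * 0.0965^0.63 * 0.0052^0.54
  = 0.849 * 110 * 0.22922 * 0.058431
  = 1.2508 m/s.
Pipe area A = pi*D^2/4 = pi*0.386^2/4 = 0.117 m^2.
Q = A * V = 0.117 * 1.2508 = 0.1464 m^3/s.

0.1464


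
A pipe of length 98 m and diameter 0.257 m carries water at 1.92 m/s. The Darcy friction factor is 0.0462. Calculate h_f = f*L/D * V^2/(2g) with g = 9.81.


Darcy-Weisbach equation: h_f = f * (L/D) * V^2/(2g).
f * L/D = 0.0462 * 98/0.257 = 17.6171.
V^2/(2g) = 1.92^2 / (2*9.81) = 3.6864 / 19.62 = 0.1879 m.
h_f = 17.6171 * 0.1879 = 3.31 m.

3.31


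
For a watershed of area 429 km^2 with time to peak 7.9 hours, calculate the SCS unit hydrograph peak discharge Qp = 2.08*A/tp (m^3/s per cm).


SCS formula: Qp = 2.08 * A / tp.
Qp = 2.08 * 429 / 7.9
   = 892.32 / 7.9
   = 112.95 m^3/s per cm.

112.95


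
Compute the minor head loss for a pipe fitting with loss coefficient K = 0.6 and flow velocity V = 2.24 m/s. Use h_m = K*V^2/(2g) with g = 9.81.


Minor loss formula: h_m = K * V^2/(2g).
V^2 = 2.24^2 = 5.0176.
V^2/(2g) = 5.0176 / 19.62 = 0.2557 m.
h_m = 0.6 * 0.2557 = 0.1534 m.

0.1534


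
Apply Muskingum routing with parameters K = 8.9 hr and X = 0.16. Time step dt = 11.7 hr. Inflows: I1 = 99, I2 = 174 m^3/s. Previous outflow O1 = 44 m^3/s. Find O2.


Muskingum coefficients:
denom = 2*K*(1-X) + dt = 2*8.9*(1-0.16) + 11.7 = 26.652.
C0 = (dt - 2*K*X)/denom = (11.7 - 2*8.9*0.16)/26.652 = 0.3321.
C1 = (dt + 2*K*X)/denom = (11.7 + 2*8.9*0.16)/26.652 = 0.5459.
C2 = (2*K*(1-X) - dt)/denom = 0.122.
O2 = C0*I2 + C1*I1 + C2*O1
   = 0.3321*174 + 0.5459*99 + 0.122*44
   = 117.2 m^3/s.

117.2


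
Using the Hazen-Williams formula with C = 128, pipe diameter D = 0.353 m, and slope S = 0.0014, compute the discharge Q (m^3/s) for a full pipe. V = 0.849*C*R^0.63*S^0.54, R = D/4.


For a full circular pipe, R = D/4 = 0.353/4 = 0.0882 m.
V = 0.849 * 128 * 0.0882^0.63 * 0.0014^0.54
  = 0.849 * 128 * 0.216671 * 0.028768
  = 0.6774 m/s.
Pipe area A = pi*D^2/4 = pi*0.353^2/4 = 0.0979 m^2.
Q = A * V = 0.0979 * 0.6774 = 0.0663 m^3/s.

0.0663


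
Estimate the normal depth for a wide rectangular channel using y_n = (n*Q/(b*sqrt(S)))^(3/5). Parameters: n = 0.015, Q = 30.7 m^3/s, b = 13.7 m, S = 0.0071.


We use the wide-channel approximation y_n = (n*Q/(b*sqrt(S)))^(3/5).
sqrt(S) = sqrt(0.0071) = 0.084261.
Numerator: n*Q = 0.015 * 30.7 = 0.4605.
Denominator: b*sqrt(S) = 13.7 * 0.084261 = 1.154376.
arg = 0.3989.
y_n = 0.3989^(3/5) = 0.5761 m.

0.5761


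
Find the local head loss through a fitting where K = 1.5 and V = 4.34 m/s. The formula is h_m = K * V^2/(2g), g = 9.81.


Minor loss formula: h_m = K * V^2/(2g).
V^2 = 4.34^2 = 18.8356.
V^2/(2g) = 18.8356 / 19.62 = 0.96 m.
h_m = 1.5 * 0.96 = 1.44 m.

1.44


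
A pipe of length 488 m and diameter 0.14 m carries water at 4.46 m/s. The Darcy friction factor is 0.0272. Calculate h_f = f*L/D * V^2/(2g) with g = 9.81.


Darcy-Weisbach equation: h_f = f * (L/D) * V^2/(2g).
f * L/D = 0.0272 * 488/0.14 = 94.8114.
V^2/(2g) = 4.46^2 / (2*9.81) = 19.8916 / 19.62 = 1.0138 m.
h_f = 94.8114 * 1.0138 = 96.124 m.

96.124


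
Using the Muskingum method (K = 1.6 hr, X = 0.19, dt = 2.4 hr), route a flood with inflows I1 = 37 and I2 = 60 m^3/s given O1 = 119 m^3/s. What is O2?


Muskingum coefficients:
denom = 2*K*(1-X) + dt = 2*1.6*(1-0.19) + 2.4 = 4.992.
C0 = (dt - 2*K*X)/denom = (2.4 - 2*1.6*0.19)/4.992 = 0.359.
C1 = (dt + 2*K*X)/denom = (2.4 + 2*1.6*0.19)/4.992 = 0.6026.
C2 = (2*K*(1-X) - dt)/denom = 0.0385.
O2 = C0*I2 + C1*I1 + C2*O1
   = 0.359*60 + 0.6026*37 + 0.0385*119
   = 48.41 m^3/s.

48.41


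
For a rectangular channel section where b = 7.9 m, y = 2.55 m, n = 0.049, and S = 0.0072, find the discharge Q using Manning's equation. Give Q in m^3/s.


For a rectangular channel, the cross-sectional area A = b * y = 7.9 * 2.55 = 20.14 m^2.
The wetted perimeter P = b + 2y = 7.9 + 2*2.55 = 13.0 m.
Hydraulic radius R = A/P = 20.14/13.0 = 1.5496 m.
Velocity V = (1/n)*R^(2/3)*S^(1/2) = (1/0.049)*1.5496^(2/3)*0.0072^(1/2) = 2.3189 m/s.
Discharge Q = A * V = 20.14 * 2.3189 = 46.715 m^3/s.

46.715


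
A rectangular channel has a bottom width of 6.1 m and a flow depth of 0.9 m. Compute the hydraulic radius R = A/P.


For a rectangular section:
Flow area A = b * y = 6.1 * 0.9 = 5.49 m^2.
Wetted perimeter P = b + 2y = 6.1 + 2*0.9 = 7.9 m.
Hydraulic radius R = A/P = 5.49 / 7.9 = 0.6949 m.

0.6949


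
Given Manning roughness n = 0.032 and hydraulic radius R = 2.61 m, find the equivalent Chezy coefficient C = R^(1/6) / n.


The Chezy coefficient relates to Manning's n through C = R^(1/6) / n.
R^(1/6) = 2.61^(1/6) = 1.173384.
C = 1.173384 / 0.032 = 36.67 m^(1/2)/s.

36.67


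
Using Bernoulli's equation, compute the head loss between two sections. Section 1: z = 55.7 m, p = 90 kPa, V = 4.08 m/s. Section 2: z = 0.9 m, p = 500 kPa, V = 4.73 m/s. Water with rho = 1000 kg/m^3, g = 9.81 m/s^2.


Total head at each section: H = z + p/(rho*g) + V^2/(2g).
H1 = 55.7 + 90*1000/(1000*9.81) + 4.08^2/(2*9.81)
   = 55.7 + 9.174 + 0.8484
   = 65.723 m.
H2 = 0.9 + 500*1000/(1000*9.81) + 4.73^2/(2*9.81)
   = 0.9 + 50.968 + 1.1403
   = 53.009 m.
h_L = H1 - H2 = 65.723 - 53.009 = 12.714 m.

12.714


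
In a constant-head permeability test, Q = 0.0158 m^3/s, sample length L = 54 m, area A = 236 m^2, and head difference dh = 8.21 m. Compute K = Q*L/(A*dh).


From K = Q*L / (A*dh):
Numerator: Q*L = 0.0158 * 54 = 0.8532.
Denominator: A*dh = 236 * 8.21 = 1937.56.
K = 0.8532 / 1937.56 = 0.00044 m/s.

0.00044


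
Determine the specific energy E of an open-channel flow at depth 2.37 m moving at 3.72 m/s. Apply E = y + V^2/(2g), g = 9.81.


Specific energy E = y + V^2/(2g).
Velocity head = V^2/(2g) = 3.72^2 / (2*9.81) = 13.8384 / 19.62 = 0.7053 m.
E = 2.37 + 0.7053 = 3.0753 m.

3.0753


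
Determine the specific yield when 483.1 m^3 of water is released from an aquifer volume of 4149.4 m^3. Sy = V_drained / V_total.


Specific yield Sy = Volume drained / Total volume.
Sy = 483.1 / 4149.4
   = 0.1164.

0.1164


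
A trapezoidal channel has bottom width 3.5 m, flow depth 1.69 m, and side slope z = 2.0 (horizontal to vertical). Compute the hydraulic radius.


For a trapezoidal section with side slope z:
A = (b + z*y)*y = (3.5 + 2.0*1.69)*1.69 = 11.627 m^2.
P = b + 2*y*sqrt(1 + z^2) = 3.5 + 2*1.69*sqrt(1 + 2.0^2) = 11.058 m.
R = A/P = 11.627 / 11.058 = 1.0515 m.

1.0515


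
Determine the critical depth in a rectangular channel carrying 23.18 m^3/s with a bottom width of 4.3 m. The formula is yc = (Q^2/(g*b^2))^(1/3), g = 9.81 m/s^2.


Using yc = (Q^2 / (g * b^2))^(1/3):
Q^2 = 23.18^2 = 537.31.
g * b^2 = 9.81 * 4.3^2 = 9.81 * 18.49 = 181.39.
Q^2 / (g*b^2) = 537.31 / 181.39 = 2.9622.
yc = 2.9622^(1/3) = 1.4362 m.

1.4362


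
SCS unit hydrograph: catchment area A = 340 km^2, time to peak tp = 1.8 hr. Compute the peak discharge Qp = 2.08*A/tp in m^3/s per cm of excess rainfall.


SCS formula: Qp = 2.08 * A / tp.
Qp = 2.08 * 340 / 1.8
   = 707.2 / 1.8
   = 392.89 m^3/s per cm.

392.89


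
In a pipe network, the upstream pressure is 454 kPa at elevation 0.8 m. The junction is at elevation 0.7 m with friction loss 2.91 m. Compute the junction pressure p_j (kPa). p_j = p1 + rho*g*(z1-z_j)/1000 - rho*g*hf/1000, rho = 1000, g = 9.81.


Junction pressure: p_j = p1 + rho*g*(z1 - z_j)/1000 - rho*g*hf/1000.
Elevation term = 1000*9.81*(0.8 - 0.7)/1000 = 0.981 kPa.
Friction term = 1000*9.81*2.91/1000 = 28.547 kPa.
p_j = 454 + 0.981 - 28.547 = 426.43 kPa.

426.43


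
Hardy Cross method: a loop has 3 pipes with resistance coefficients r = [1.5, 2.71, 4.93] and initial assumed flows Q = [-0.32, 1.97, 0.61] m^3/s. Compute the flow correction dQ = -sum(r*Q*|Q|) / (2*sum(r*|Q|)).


Numerator terms (r*Q*|Q|): 1.5*-0.32*|-0.32| = -0.1536; 2.71*1.97*|1.97| = 10.5172; 4.93*0.61*|0.61| = 1.8345.
Sum of numerator = 12.1981.
Denominator terms (r*|Q|): 1.5*|-0.32| = 0.48; 2.71*|1.97| = 5.3387; 4.93*|0.61| = 3.0073.
2 * sum of denominator = 2 * 8.826 = 17.652.
dQ = -12.1981 / 17.652 = -0.691 m^3/s.

-0.691


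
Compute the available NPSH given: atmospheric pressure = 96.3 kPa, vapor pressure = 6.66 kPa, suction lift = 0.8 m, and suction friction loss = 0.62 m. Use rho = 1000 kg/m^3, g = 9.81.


NPSHa = p_atm/(rho*g) - z_s - hf_s - p_vap/(rho*g).
p_atm/(rho*g) = 96.3*1000 / (1000*9.81) = 9.817 m.
p_vap/(rho*g) = 6.66*1000 / (1000*9.81) = 0.679 m.
NPSHa = 9.817 - 0.8 - 0.62 - 0.679
      = 7.72 m.

7.72


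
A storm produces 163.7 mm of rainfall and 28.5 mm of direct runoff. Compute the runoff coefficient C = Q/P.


The runoff coefficient C = runoff depth / rainfall depth.
C = 28.5 / 163.7
  = 0.1741.

0.1741


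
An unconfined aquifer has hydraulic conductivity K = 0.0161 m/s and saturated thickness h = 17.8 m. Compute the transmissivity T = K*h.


Transmissivity is defined as T = K * h.
T = 0.0161 * 17.8
  = 0.2866 m^2/s.

0.2866


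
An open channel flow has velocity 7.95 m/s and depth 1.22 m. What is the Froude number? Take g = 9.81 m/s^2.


The Froude number is defined as Fr = V / sqrt(g*y).
g*y = 9.81 * 1.22 = 11.9682.
sqrt(g*y) = sqrt(11.9682) = 3.4595.
Fr = 7.95 / 3.4595 = 2.298.

2.298


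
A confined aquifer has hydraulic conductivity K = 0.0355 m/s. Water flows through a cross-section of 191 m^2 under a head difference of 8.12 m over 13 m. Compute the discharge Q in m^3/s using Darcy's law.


Darcy's law: Q = K * A * i, where i = dh/L.
Hydraulic gradient i = 8.12 / 13 = 0.624615.
Q = 0.0355 * 191 * 0.624615
  = 4.2352 m^3/s.

4.2352


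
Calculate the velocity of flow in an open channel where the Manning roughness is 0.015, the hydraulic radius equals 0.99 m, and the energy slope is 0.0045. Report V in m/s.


Manning's equation gives V = (1/n) * R^(2/3) * S^(1/2).
First, compute R^(2/3) = 0.99^(2/3) = 0.9933.
Next, S^(1/2) = 0.0045^(1/2) = 0.067082.
Then 1/n = 1/0.015 = 66.67.
V = 66.67 * 0.9933 * 0.067082 = 4.4423 m/s.

4.4423


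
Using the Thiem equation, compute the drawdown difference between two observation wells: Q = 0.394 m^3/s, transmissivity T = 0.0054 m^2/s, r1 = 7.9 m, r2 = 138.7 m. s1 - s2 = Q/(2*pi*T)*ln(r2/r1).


Thiem equation: s1 - s2 = Q/(2*pi*T) * ln(r2/r1).
ln(r2/r1) = ln(138.7/7.9) = 2.8655.
Q/(2*pi*T) = 0.394 / (2*pi*0.0054) = 0.394 / 0.0339 = 11.6124.
s1 - s2 = 11.6124 * 2.8655 = 33.2748 m.

33.2748


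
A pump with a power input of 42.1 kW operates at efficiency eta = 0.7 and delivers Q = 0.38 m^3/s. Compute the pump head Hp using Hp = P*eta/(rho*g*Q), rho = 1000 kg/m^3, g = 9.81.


Pump head formula: Hp = P * eta / (rho * g * Q).
Numerator: P * eta = 42.1 * 1000 * 0.7 = 29470.0 W.
Denominator: rho * g * Q = 1000 * 9.81 * 0.38 = 3727.8.
Hp = 29470.0 / 3727.8 = 7.91 m.

7.91


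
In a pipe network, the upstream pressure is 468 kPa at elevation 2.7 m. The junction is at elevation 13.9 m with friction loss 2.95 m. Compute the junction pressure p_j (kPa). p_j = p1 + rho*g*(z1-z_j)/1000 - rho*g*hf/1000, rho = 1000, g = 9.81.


Junction pressure: p_j = p1 + rho*g*(z1 - z_j)/1000 - rho*g*hf/1000.
Elevation term = 1000*9.81*(2.7 - 13.9)/1000 = -109.872 kPa.
Friction term = 1000*9.81*2.95/1000 = 28.939 kPa.
p_j = 468 + -109.872 - 28.939 = 329.19 kPa.

329.19


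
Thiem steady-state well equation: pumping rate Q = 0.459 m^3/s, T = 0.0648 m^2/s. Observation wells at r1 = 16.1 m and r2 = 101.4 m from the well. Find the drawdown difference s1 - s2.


Thiem equation: s1 - s2 = Q/(2*pi*T) * ln(r2/r1).
ln(r2/r1) = ln(101.4/16.1) = 1.8403.
Q/(2*pi*T) = 0.459 / (2*pi*0.0648) = 0.459 / 0.4072 = 1.1273.
s1 - s2 = 1.1273 * 1.8403 = 2.0746 m.

2.0746


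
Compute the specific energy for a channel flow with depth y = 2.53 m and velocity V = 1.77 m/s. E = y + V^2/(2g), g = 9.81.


Specific energy E = y + V^2/(2g).
Velocity head = V^2/(2g) = 1.77^2 / (2*9.81) = 3.1329 / 19.62 = 0.1597 m.
E = 2.53 + 0.1597 = 2.6897 m.

2.6897


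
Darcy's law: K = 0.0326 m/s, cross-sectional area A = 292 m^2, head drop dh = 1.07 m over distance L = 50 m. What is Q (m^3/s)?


Darcy's law: Q = K * A * i, where i = dh/L.
Hydraulic gradient i = 1.07 / 50 = 0.0214.
Q = 0.0326 * 292 * 0.0214
  = 0.2037 m^3/s.

0.2037


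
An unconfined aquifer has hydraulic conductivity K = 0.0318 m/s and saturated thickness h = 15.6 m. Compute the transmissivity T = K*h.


Transmissivity is defined as T = K * h.
T = 0.0318 * 15.6
  = 0.4961 m^2/s.

0.4961


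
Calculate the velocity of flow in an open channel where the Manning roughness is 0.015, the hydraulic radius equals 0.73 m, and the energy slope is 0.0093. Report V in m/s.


Manning's equation gives V = (1/n) * R^(2/3) * S^(1/2).
First, compute R^(2/3) = 0.73^(2/3) = 0.8107.
Next, S^(1/2) = 0.0093^(1/2) = 0.096437.
Then 1/n = 1/0.015 = 66.67.
V = 66.67 * 0.8107 * 0.096437 = 5.2123 m/s.

5.2123


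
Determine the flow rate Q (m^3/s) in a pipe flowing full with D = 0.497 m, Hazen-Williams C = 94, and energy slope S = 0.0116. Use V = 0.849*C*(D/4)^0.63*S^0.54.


For a full circular pipe, R = D/4 = 0.497/4 = 0.1242 m.
V = 0.849 * 94 * 0.1242^0.63 * 0.0116^0.54
  = 0.849 * 94 * 0.268786 * 0.090117
  = 1.9331 m/s.
Pipe area A = pi*D^2/4 = pi*0.497^2/4 = 0.194 m^2.
Q = A * V = 0.194 * 1.9331 = 0.375 m^3/s.

0.375


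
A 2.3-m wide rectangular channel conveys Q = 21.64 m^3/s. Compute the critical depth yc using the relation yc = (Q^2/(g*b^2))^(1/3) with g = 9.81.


Using yc = (Q^2 / (g * b^2))^(1/3):
Q^2 = 21.64^2 = 468.29.
g * b^2 = 9.81 * 2.3^2 = 9.81 * 5.29 = 51.89.
Q^2 / (g*b^2) = 468.29 / 51.89 = 9.0247.
yc = 9.0247^(1/3) = 2.0819 m.

2.0819


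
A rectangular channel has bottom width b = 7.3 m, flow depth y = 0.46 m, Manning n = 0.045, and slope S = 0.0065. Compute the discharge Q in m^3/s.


For a rectangular channel, the cross-sectional area A = b * y = 7.3 * 0.46 = 3.36 m^2.
The wetted perimeter P = b + 2y = 7.3 + 2*0.46 = 8.22 m.
Hydraulic radius R = A/P = 3.36/8.22 = 0.4085 m.
Velocity V = (1/n)*R^(2/3)*S^(1/2) = (1/0.045)*0.4085^(2/3)*0.0065^(1/2) = 0.9864 m/s.
Discharge Q = A * V = 3.36 * 0.9864 = 3.312 m^3/s.

3.312


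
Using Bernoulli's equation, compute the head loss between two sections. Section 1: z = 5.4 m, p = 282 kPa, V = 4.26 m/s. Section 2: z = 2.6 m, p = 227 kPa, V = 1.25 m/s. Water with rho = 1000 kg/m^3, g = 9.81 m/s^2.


Total head at each section: H = z + p/(rho*g) + V^2/(2g).
H1 = 5.4 + 282*1000/(1000*9.81) + 4.26^2/(2*9.81)
   = 5.4 + 28.746 + 0.925
   = 35.071 m.
H2 = 2.6 + 227*1000/(1000*9.81) + 1.25^2/(2*9.81)
   = 2.6 + 23.14 + 0.0796
   = 25.819 m.
h_L = H1 - H2 = 35.071 - 25.819 = 9.252 m.

9.252


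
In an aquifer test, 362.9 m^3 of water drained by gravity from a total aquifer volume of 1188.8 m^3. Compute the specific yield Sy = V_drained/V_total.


Specific yield Sy = Volume drained / Total volume.
Sy = 362.9 / 1188.8
   = 0.3053.

0.3053


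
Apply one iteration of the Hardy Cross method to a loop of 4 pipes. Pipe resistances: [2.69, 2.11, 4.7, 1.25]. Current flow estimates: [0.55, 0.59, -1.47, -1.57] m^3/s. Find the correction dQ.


Numerator terms (r*Q*|Q|): 2.69*0.55*|0.55| = 0.8137; 2.11*0.59*|0.59| = 0.7345; 4.7*-1.47*|-1.47| = -10.1562; 1.25*-1.57*|-1.57| = -3.0811.
Sum of numerator = -11.6891.
Denominator terms (r*|Q|): 2.69*|0.55| = 1.4795; 2.11*|0.59| = 1.2449; 4.7*|-1.47| = 6.909; 1.25*|-1.57| = 1.9625.
2 * sum of denominator = 2 * 11.5959 = 23.1918.
dQ = --11.6891 / 23.1918 = 0.504 m^3/s.

0.504


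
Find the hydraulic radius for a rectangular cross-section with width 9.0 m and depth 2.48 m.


For a rectangular section:
Flow area A = b * y = 9.0 * 2.48 = 22.32 m^2.
Wetted perimeter P = b + 2y = 9.0 + 2*2.48 = 13.96 m.
Hydraulic radius R = A/P = 22.32 / 13.96 = 1.5989 m.

1.5989


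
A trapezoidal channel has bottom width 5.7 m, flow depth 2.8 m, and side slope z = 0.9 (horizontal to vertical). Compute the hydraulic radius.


For a trapezoidal section with side slope z:
A = (b + z*y)*y = (5.7 + 0.9*2.8)*2.8 = 23.016 m^2.
P = b + 2*y*sqrt(1 + z^2) = 5.7 + 2*2.8*sqrt(1 + 0.9^2) = 13.234 m.
R = A/P = 23.016 / 13.234 = 1.7392 m.

1.7392


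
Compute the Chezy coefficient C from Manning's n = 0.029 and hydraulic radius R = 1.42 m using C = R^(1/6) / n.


The Chezy coefficient relates to Manning's n through C = R^(1/6) / n.
R^(1/6) = 1.42^(1/6) = 1.060184.
C = 1.060184 / 0.029 = 36.56 m^(1/2)/s.

36.56


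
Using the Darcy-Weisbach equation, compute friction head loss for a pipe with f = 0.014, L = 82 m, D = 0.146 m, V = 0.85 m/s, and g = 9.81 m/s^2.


Darcy-Weisbach equation: h_f = f * (L/D) * V^2/(2g).
f * L/D = 0.014 * 82/0.146 = 7.863.
V^2/(2g) = 0.85^2 / (2*9.81) = 0.7225 / 19.62 = 0.0368 m.
h_f = 7.863 * 0.0368 = 0.29 m.

0.29


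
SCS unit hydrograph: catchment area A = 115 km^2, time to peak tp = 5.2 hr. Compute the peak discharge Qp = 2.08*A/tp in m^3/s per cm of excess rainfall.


SCS formula: Qp = 2.08 * A / tp.
Qp = 2.08 * 115 / 5.2
   = 239.2 / 5.2
   = 46.0 m^3/s per cm.

46.0


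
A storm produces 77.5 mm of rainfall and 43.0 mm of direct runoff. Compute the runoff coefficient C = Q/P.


The runoff coefficient C = runoff depth / rainfall depth.
C = 43.0 / 77.5
  = 0.5548.

0.5548


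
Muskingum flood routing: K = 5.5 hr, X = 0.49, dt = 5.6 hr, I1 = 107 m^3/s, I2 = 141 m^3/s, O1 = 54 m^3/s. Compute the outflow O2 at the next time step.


Muskingum coefficients:
denom = 2*K*(1-X) + dt = 2*5.5*(1-0.49) + 5.6 = 11.21.
C0 = (dt - 2*K*X)/denom = (5.6 - 2*5.5*0.49)/11.21 = 0.0187.
C1 = (dt + 2*K*X)/denom = (5.6 + 2*5.5*0.49)/11.21 = 0.9804.
C2 = (2*K*(1-X) - dt)/denom = 0.0009.
O2 = C0*I2 + C1*I1 + C2*O1
   = 0.0187*141 + 0.9804*107 + 0.0009*54
   = 107.59 m^3/s.

107.59


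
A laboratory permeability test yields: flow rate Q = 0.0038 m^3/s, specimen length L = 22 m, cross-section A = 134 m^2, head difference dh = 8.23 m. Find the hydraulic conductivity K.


From K = Q*L / (A*dh):
Numerator: Q*L = 0.0038 * 22 = 0.0836.
Denominator: A*dh = 134 * 8.23 = 1102.82.
K = 0.0836 / 1102.82 = 7.6e-05 m/s.

7.6e-05


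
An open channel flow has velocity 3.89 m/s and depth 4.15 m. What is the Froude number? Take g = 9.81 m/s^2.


The Froude number is defined as Fr = V / sqrt(g*y).
g*y = 9.81 * 4.15 = 40.7115.
sqrt(g*y) = sqrt(40.7115) = 6.3806.
Fr = 3.89 / 6.3806 = 0.6097.

0.6097


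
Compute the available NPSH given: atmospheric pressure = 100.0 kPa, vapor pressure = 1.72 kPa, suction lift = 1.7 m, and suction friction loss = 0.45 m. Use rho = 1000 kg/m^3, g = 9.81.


NPSHa = p_atm/(rho*g) - z_s - hf_s - p_vap/(rho*g).
p_atm/(rho*g) = 100.0*1000 / (1000*9.81) = 10.194 m.
p_vap/(rho*g) = 1.72*1000 / (1000*9.81) = 0.175 m.
NPSHa = 10.194 - 1.7 - 0.45 - 0.175
      = 7.87 m.

7.87


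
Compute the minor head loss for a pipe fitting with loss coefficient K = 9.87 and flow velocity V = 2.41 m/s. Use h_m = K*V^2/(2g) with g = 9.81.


Minor loss formula: h_m = K * V^2/(2g).
V^2 = 2.41^2 = 5.8081.
V^2/(2g) = 5.8081 / 19.62 = 0.296 m.
h_m = 9.87 * 0.296 = 2.9218 m.

2.9218


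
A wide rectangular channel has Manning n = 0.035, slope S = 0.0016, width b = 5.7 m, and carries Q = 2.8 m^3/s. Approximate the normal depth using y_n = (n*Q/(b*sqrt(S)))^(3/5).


We use the wide-channel approximation y_n = (n*Q/(b*sqrt(S)))^(3/5).
sqrt(S) = sqrt(0.0016) = 0.04.
Numerator: n*Q = 0.035 * 2.8 = 0.098.
Denominator: b*sqrt(S) = 5.7 * 0.04 = 0.228.
arg = 0.4298.
y_n = 0.4298^(3/5) = 0.6025 m.

0.6025


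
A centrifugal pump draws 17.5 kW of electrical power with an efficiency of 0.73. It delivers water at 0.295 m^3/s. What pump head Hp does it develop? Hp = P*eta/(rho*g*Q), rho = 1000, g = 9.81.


Pump head formula: Hp = P * eta / (rho * g * Q).
Numerator: P * eta = 17.5 * 1000 * 0.73 = 12775.0 W.
Denominator: rho * g * Q = 1000 * 9.81 * 0.295 = 2893.95.
Hp = 12775.0 / 2893.95 = 4.41 m.

4.41


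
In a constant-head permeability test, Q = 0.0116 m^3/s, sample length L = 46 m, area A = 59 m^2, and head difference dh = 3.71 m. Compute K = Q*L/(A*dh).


From K = Q*L / (A*dh):
Numerator: Q*L = 0.0116 * 46 = 0.5336.
Denominator: A*dh = 59 * 3.71 = 218.89.
K = 0.5336 / 218.89 = 0.002438 m/s.

0.002438


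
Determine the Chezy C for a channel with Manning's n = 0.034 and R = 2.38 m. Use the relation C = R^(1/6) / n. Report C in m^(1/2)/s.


The Chezy coefficient relates to Manning's n through C = R^(1/6) / n.
R^(1/6) = 2.38^(1/6) = 1.155481.
C = 1.155481 / 0.034 = 33.98 m^(1/2)/s.

33.98


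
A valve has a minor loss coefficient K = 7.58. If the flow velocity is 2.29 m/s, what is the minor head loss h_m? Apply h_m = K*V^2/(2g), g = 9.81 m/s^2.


Minor loss formula: h_m = K * V^2/(2g).
V^2 = 2.29^2 = 5.2441.
V^2/(2g) = 5.2441 / 19.62 = 0.2673 m.
h_m = 7.58 * 0.2673 = 2.026 m.

2.026


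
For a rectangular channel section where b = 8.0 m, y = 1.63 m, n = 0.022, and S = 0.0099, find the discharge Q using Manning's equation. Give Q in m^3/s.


For a rectangular channel, the cross-sectional area A = b * y = 8.0 * 1.63 = 13.04 m^2.
The wetted perimeter P = b + 2y = 8.0 + 2*1.63 = 11.26 m.
Hydraulic radius R = A/P = 13.04/11.26 = 1.1581 m.
Velocity V = (1/n)*R^(2/3)*S^(1/2) = (1/0.022)*1.1581^(2/3)*0.0099^(1/2) = 4.9876 m/s.
Discharge Q = A * V = 13.04 * 4.9876 = 65.038 m^3/s.

65.038


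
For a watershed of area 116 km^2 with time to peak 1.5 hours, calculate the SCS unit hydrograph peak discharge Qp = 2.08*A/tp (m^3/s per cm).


SCS formula: Qp = 2.08 * A / tp.
Qp = 2.08 * 116 / 1.5
   = 241.28 / 1.5
   = 160.85 m^3/s per cm.

160.85


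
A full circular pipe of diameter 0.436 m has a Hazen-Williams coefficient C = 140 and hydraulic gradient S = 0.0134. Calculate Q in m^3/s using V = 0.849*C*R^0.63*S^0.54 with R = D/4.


For a full circular pipe, R = D/4 = 0.436/4 = 0.109 m.
V = 0.849 * 140 * 0.109^0.63 * 0.0134^0.54
  = 0.849 * 140 * 0.247502 * 0.097417
  = 2.8658 m/s.
Pipe area A = pi*D^2/4 = pi*0.436^2/4 = 0.1493 m^2.
Q = A * V = 0.1493 * 2.8658 = 0.4279 m^3/s.

0.4279


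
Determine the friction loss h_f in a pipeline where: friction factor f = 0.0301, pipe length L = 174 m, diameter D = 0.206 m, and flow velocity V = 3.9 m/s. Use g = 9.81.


Darcy-Weisbach equation: h_f = f * (L/D) * V^2/(2g).
f * L/D = 0.0301 * 174/0.206 = 25.4243.
V^2/(2g) = 3.9^2 / (2*9.81) = 15.21 / 19.62 = 0.7752 m.
h_f = 25.4243 * 0.7752 = 19.71 m.

19.71


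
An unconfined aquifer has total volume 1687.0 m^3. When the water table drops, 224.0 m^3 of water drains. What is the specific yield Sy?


Specific yield Sy = Volume drained / Total volume.
Sy = 224.0 / 1687.0
   = 0.1328.

0.1328


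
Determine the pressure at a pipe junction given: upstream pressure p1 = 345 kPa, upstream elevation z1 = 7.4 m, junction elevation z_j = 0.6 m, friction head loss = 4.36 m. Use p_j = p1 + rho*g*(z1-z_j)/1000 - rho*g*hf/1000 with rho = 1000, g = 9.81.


Junction pressure: p_j = p1 + rho*g*(z1 - z_j)/1000 - rho*g*hf/1000.
Elevation term = 1000*9.81*(7.4 - 0.6)/1000 = 66.708 kPa.
Friction term = 1000*9.81*4.36/1000 = 42.772 kPa.
p_j = 345 + 66.708 - 42.772 = 368.94 kPa.

368.94


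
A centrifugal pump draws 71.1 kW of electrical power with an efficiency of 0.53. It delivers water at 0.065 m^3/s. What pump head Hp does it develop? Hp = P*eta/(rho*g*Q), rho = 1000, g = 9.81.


Pump head formula: Hp = P * eta / (rho * g * Q).
Numerator: P * eta = 71.1 * 1000 * 0.53 = 37683.0 W.
Denominator: rho * g * Q = 1000 * 9.81 * 0.065 = 637.65.
Hp = 37683.0 / 637.65 = 59.1 m.

59.1


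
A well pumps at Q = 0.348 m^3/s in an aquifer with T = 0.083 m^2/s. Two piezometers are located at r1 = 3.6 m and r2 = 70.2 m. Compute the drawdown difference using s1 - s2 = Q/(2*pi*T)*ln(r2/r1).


Thiem equation: s1 - s2 = Q/(2*pi*T) * ln(r2/r1).
ln(r2/r1) = ln(70.2/3.6) = 2.9704.
Q/(2*pi*T) = 0.348 / (2*pi*0.083) = 0.348 / 0.5215 = 0.6673.
s1 - s2 = 0.6673 * 2.9704 = 1.9822 m.

1.9822


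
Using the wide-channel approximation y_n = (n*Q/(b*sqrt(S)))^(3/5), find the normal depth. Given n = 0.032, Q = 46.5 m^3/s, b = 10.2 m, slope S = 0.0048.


We use the wide-channel approximation y_n = (n*Q/(b*sqrt(S)))^(3/5).
sqrt(S) = sqrt(0.0048) = 0.069282.
Numerator: n*Q = 0.032 * 46.5 = 1.488.
Denominator: b*sqrt(S) = 10.2 * 0.069282 = 0.706676.
arg = 2.1056.
y_n = 2.1056^(3/5) = 1.5633 m.

1.5633


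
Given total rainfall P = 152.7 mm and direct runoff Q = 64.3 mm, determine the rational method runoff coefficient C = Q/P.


The runoff coefficient C = runoff depth / rainfall depth.
C = 64.3 / 152.7
  = 0.4211.

0.4211


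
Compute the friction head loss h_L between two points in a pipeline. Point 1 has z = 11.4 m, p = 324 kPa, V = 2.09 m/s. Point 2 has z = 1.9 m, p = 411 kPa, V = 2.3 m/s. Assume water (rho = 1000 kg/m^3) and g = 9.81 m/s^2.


Total head at each section: H = z + p/(rho*g) + V^2/(2g).
H1 = 11.4 + 324*1000/(1000*9.81) + 2.09^2/(2*9.81)
   = 11.4 + 33.028 + 0.2226
   = 44.65 m.
H2 = 1.9 + 411*1000/(1000*9.81) + 2.3^2/(2*9.81)
   = 1.9 + 41.896 + 0.2696
   = 44.066 m.
h_L = H1 - H2 = 44.65 - 44.066 = 0.585 m.

0.585


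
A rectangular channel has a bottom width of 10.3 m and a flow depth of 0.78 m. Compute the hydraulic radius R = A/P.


For a rectangular section:
Flow area A = b * y = 10.3 * 0.78 = 8.03 m^2.
Wetted perimeter P = b + 2y = 10.3 + 2*0.78 = 11.86 m.
Hydraulic radius R = A/P = 8.03 / 11.86 = 0.6774 m.

0.6774


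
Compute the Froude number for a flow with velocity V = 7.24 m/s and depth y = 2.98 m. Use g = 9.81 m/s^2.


The Froude number is defined as Fr = V / sqrt(g*y).
g*y = 9.81 * 2.98 = 29.2338.
sqrt(g*y) = sqrt(29.2338) = 5.4068.
Fr = 7.24 / 5.4068 = 1.339.

1.339


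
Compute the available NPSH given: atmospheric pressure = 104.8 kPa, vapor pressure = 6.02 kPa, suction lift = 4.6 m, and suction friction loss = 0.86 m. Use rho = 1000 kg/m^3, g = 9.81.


NPSHa = p_atm/(rho*g) - z_s - hf_s - p_vap/(rho*g).
p_atm/(rho*g) = 104.8*1000 / (1000*9.81) = 10.683 m.
p_vap/(rho*g) = 6.02*1000 / (1000*9.81) = 0.614 m.
NPSHa = 10.683 - 4.6 - 0.86 - 0.614
      = 4.61 m.

4.61


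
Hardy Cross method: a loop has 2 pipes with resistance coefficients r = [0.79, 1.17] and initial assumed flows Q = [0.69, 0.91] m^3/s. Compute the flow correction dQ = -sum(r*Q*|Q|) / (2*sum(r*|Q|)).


Numerator terms (r*Q*|Q|): 0.79*0.69*|0.69| = 0.3761; 1.17*0.91*|0.91| = 0.9689.
Sum of numerator = 1.345.
Denominator terms (r*|Q|): 0.79*|0.69| = 0.5451; 1.17*|0.91| = 1.0647.
2 * sum of denominator = 2 * 1.6098 = 3.2196.
dQ = -1.345 / 3.2196 = -0.4178 m^3/s.

-0.4178


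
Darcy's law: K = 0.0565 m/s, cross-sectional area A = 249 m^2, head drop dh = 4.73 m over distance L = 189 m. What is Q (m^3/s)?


Darcy's law: Q = K * A * i, where i = dh/L.
Hydraulic gradient i = 4.73 / 189 = 0.025026.
Q = 0.0565 * 249 * 0.025026
  = 0.3521 m^3/s.

0.3521


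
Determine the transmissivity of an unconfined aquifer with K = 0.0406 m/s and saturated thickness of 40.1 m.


Transmissivity is defined as T = K * h.
T = 0.0406 * 40.1
  = 1.6281 m^2/s.

1.6281


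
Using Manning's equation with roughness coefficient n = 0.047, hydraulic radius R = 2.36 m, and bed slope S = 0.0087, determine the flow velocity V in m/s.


Manning's equation gives V = (1/n) * R^(2/3) * S^(1/2).
First, compute R^(2/3) = 2.36^(2/3) = 1.7726.
Next, S^(1/2) = 0.0087^(1/2) = 0.093274.
Then 1/n = 1/0.047 = 21.28.
V = 21.28 * 1.7726 * 0.093274 = 3.5178 m/s.

3.5178


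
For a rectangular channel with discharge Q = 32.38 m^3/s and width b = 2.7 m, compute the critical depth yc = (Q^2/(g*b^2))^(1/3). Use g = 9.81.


Using yc = (Q^2 / (g * b^2))^(1/3):
Q^2 = 32.38^2 = 1048.46.
g * b^2 = 9.81 * 2.7^2 = 9.81 * 7.29 = 71.51.
Q^2 / (g*b^2) = 1048.46 / 71.51 = 14.6617.
yc = 14.6617^(1/3) = 2.4475 m.

2.4475


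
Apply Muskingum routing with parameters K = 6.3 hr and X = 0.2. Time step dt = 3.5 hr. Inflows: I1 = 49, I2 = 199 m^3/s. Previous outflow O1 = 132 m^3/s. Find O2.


Muskingum coefficients:
denom = 2*K*(1-X) + dt = 2*6.3*(1-0.2) + 3.5 = 13.58.
C0 = (dt - 2*K*X)/denom = (3.5 - 2*6.3*0.2)/13.58 = 0.0722.
C1 = (dt + 2*K*X)/denom = (3.5 + 2*6.3*0.2)/13.58 = 0.4433.
C2 = (2*K*(1-X) - dt)/denom = 0.4845.
O2 = C0*I2 + C1*I1 + C2*O1
   = 0.0722*199 + 0.4433*49 + 0.4845*132
   = 100.04 m^3/s.

100.04


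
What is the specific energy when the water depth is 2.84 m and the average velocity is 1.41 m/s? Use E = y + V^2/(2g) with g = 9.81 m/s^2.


Specific energy E = y + V^2/(2g).
Velocity head = V^2/(2g) = 1.41^2 / (2*9.81) = 1.9881 / 19.62 = 0.1013 m.
E = 2.84 + 0.1013 = 2.9413 m.

2.9413


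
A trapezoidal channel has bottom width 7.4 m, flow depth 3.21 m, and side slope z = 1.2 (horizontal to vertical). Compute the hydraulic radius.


For a trapezoidal section with side slope z:
A = (b + z*y)*y = (7.4 + 1.2*3.21)*3.21 = 36.119 m^2.
P = b + 2*y*sqrt(1 + z^2) = 7.4 + 2*3.21*sqrt(1 + 1.2^2) = 17.428 m.
R = A/P = 36.119 / 17.428 = 2.0724 m.

2.0724


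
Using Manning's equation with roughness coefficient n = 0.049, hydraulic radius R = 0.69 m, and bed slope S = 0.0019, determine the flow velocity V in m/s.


Manning's equation gives V = (1/n) * R^(2/3) * S^(1/2).
First, compute R^(2/3) = 0.69^(2/3) = 0.7808.
Next, S^(1/2) = 0.0019^(1/2) = 0.043589.
Then 1/n = 1/0.049 = 20.41.
V = 20.41 * 0.7808 * 0.043589 = 0.6946 m/s.

0.6946


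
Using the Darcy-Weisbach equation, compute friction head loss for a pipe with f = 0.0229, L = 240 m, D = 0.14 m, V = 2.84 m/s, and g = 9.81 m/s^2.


Darcy-Weisbach equation: h_f = f * (L/D) * V^2/(2g).
f * L/D = 0.0229 * 240/0.14 = 39.2571.
V^2/(2g) = 2.84^2 / (2*9.81) = 8.0656 / 19.62 = 0.4111 m.
h_f = 39.2571 * 0.4111 = 16.138 m.

16.138


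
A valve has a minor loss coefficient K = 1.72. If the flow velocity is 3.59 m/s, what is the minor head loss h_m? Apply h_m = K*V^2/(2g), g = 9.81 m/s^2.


Minor loss formula: h_m = K * V^2/(2g).
V^2 = 3.59^2 = 12.8881.
V^2/(2g) = 12.8881 / 19.62 = 0.6569 m.
h_m = 1.72 * 0.6569 = 1.1298 m.

1.1298


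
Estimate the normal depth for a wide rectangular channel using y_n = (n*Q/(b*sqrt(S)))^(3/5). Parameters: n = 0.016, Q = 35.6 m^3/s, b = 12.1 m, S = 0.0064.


We use the wide-channel approximation y_n = (n*Q/(b*sqrt(S)))^(3/5).
sqrt(S) = sqrt(0.0064) = 0.08.
Numerator: n*Q = 0.016 * 35.6 = 0.5696.
Denominator: b*sqrt(S) = 12.1 * 0.08 = 0.968.
arg = 0.5884.
y_n = 0.5884^(3/5) = 0.7275 m.

0.7275
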